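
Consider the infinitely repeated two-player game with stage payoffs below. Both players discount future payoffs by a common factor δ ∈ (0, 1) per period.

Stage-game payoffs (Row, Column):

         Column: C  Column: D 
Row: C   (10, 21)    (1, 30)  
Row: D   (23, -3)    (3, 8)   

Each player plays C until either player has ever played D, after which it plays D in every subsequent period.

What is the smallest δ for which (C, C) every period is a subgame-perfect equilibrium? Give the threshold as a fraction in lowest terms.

Row's threshold: (23−10)/(23−3) = 13/20.
Column's threshold: (30−21)/(30−8) = 9/22.
13/20 > 9/22, so Row binds and δ* = 13/20.

13/20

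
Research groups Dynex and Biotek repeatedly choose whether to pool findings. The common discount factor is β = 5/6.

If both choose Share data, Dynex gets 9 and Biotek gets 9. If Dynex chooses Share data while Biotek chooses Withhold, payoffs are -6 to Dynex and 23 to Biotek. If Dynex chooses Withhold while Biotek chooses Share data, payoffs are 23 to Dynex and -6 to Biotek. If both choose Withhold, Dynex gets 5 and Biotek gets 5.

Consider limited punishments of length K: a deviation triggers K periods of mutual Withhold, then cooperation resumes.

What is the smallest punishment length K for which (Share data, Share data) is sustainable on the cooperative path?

7

No profitable deviation requires (9−5)(β+…+β^K) ≥ 23−9, i.e. β+…+β^K ≥ 7/2 ≈ 3.5000.
With β = 5/6, the partial sums are K=1: 0.8333, K=2: 1.5278, …, K=5: 2.9906, K=6: 3.3255, K=7: 3.6046.
K = 7 is the first length at which the sum reaches 3.5000.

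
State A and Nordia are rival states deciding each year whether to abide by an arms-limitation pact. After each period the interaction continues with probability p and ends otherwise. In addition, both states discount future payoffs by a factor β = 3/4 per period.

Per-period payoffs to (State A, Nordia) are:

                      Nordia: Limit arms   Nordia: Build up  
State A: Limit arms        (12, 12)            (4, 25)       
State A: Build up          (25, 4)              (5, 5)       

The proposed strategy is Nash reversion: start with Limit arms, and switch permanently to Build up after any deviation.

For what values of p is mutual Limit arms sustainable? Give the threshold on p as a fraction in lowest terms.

13/15

Expected continuation weight on next period's payoff is β·p = 3/4·p, which plays the role of the discount factor.
Cooperation requires 3/4·p ≥ (25−12)/(25−5) = 13/20, hence p ≥ 13/15.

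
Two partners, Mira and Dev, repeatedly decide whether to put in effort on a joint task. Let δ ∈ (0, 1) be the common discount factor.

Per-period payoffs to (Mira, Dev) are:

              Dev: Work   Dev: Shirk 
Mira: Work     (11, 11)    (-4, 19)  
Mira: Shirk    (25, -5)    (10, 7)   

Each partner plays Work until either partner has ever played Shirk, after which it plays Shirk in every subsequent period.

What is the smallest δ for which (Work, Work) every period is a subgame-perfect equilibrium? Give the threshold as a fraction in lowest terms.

14/15

Mira: cooperation gives 11 each period; deviation gives 25 once then 10 forever.
  11/(1−δ) ≥ 25 + 10δ/(1−δ) ⇒ δ ≥ 14/15.
Dev: cooperation gives 11 each period; deviation gives 19 once then 7 forever.
  δ ≥ 8/12 = 2/3.
Both must hold, so the binding constraint is Mira's: δ ≥ 14/15.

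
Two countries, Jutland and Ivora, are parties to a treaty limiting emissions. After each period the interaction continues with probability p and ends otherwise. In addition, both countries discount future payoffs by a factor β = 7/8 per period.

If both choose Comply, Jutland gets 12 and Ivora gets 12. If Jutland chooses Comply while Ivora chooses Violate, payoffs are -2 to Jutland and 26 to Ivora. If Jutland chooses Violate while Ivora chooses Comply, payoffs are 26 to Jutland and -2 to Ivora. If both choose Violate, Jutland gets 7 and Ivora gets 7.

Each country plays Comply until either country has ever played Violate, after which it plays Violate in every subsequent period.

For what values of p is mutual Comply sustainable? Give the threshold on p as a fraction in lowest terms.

With continuation probability p and discount β, the effective per-period discount factor is βp.
Grim-trigger IC: βp ≥ (26−12)/(26−7) = 14/19.
So p ≥ (14/19)/(7/8) = 16/19.

16/19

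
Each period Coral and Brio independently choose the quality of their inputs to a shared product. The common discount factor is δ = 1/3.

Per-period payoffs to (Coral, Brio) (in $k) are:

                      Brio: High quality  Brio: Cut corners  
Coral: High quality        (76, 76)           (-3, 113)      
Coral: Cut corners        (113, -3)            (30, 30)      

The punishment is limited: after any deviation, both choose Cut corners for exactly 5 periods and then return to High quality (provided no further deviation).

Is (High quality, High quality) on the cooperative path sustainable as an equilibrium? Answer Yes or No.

Comparing payoff streams over the 6 periods until play realigns: cooperate → 76(1+δ+…+δ^5); deviate → 113 + 30(δ+…+δ^5).
Cooperation is sustained iff (76−30)(δ+…+δ^5) ≥ 113−76.
δ+…+δ^5 = 1/3·(1−(1/3)^5)/(1−1/3) = 0.4979, and (113−76)/(76−30) = 0.8043.
0.4979 < 0.8043, so cooperation is not sustainable.

No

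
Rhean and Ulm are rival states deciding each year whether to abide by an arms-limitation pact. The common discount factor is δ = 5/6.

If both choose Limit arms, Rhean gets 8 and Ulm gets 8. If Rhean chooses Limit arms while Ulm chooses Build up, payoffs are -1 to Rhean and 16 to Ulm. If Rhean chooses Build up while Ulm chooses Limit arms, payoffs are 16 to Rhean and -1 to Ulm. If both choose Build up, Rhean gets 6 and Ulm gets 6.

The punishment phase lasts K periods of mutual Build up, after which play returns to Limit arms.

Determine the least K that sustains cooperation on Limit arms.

No profitable deviation requires (8−6)(δ+…+δ^K) ≥ 16−8, i.e. δ+…+δ^K ≥ 4 ≈ 4.0000.
With δ = 5/6, the partial sums are K=1: 0.8333, K=2: 1.5278, …, K=7: 3.6046, K=8: 3.8372, K=9: 4.0310.
K = 9 is the first length at which the sum reaches 4.0000.

9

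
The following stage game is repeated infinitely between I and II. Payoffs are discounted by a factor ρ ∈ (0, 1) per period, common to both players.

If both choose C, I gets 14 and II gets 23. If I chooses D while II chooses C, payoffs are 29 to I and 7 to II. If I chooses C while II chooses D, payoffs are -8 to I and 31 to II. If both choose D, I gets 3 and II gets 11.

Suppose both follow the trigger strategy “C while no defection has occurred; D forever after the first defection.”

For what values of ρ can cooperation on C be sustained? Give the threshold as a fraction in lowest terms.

For I: deviation gain 29−14 = 15, per-period punishment loss 14−3 = 11. IC gives ρ ≥ 15/26.
For II: gain 8, loss 12 per period, so ρ ≥ 8/20 = 2/5.
The tighter constraint is I's, so cooperation needs ρ ≥ 15/26.

15/26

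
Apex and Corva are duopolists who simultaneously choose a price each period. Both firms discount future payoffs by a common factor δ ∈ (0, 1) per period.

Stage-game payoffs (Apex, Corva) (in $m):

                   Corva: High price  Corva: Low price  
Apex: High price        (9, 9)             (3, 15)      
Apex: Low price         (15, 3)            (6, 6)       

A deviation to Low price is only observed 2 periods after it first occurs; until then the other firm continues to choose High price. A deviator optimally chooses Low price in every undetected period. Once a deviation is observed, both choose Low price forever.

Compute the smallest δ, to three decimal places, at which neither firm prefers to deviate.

The best deviation is to choose Low price for all 2 undetected periods, earning 15 each, then 6 forever once detected.
Deviation value: 15(1−δ^2)/(1−δ) + 6δ^2/(1−δ); cooperation value: 9/(1−δ).
IC: 9 ≥ 15(1−δ^2) + 6δ^2 = 15 − 9δ^2.
So δ^2 ≥ 6/9 = 2/3, giving δ ≥ (2/3)^(1/2) ≈ 0.816.

0.816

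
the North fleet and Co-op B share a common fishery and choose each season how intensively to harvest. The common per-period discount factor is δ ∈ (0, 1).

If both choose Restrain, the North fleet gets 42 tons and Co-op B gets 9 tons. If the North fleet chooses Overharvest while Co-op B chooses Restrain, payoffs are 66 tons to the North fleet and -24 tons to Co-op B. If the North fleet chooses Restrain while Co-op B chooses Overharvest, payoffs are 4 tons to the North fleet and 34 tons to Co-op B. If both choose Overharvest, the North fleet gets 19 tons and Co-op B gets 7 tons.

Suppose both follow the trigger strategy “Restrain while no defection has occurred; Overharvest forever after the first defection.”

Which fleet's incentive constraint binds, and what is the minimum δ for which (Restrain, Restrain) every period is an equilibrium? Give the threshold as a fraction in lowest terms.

For the North fleet: deviation gain 66−42 = 24, per-period punishment loss 42−19 = 23. IC gives δ ≥ 24/47.
For Co-op B: gain 25, loss 2 per period, so δ ≥ 25/27.
The tighter constraint is Co-op B's, so cooperation needs δ ≥ 25/27.

Co-op B; δ ≥ 25/27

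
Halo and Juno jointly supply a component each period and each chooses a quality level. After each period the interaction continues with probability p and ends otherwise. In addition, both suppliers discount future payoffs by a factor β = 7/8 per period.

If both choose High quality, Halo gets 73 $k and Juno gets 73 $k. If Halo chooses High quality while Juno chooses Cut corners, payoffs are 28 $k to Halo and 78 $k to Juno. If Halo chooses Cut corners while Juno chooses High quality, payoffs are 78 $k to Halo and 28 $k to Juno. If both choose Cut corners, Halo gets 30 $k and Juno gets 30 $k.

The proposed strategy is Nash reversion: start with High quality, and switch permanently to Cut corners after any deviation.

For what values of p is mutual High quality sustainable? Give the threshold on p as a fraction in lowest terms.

Expected continuation weight on next period's payoff is β·p = 7/8·p, which plays the role of the discount factor.
Cooperation requires 7/8·p ≥ (78−73)/(78−30) = 5/48, hence p ≥ 5/42.

5/42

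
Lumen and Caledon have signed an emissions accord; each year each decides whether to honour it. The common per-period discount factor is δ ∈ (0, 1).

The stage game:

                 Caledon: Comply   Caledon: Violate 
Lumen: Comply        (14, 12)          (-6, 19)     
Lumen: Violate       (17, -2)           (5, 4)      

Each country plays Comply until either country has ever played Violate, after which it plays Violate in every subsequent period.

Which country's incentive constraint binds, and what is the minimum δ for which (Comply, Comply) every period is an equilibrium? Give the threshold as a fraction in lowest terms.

Lumen's threshold: (17−14)/(17−5) = 1/4.
Caledon's threshold: (19−12)/(19−4) = 7/15.
1/4 < 7/15, so Caledon binds and δ* = 7/15.

Caledon; δ ≥ 7/15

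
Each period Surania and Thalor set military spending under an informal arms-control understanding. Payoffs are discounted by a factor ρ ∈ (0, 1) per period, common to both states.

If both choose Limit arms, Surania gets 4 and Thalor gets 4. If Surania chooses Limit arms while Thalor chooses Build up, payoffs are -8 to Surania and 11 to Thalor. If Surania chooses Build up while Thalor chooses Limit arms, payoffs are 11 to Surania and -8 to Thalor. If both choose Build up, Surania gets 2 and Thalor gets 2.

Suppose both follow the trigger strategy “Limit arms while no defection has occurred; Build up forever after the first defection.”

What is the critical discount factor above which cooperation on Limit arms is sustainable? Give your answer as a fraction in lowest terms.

Cooperation forever yields 4 each period: 4/(1−ρ).
Deviating yields 11 once, then 2 forever: 11 + 2ρ/(1−ρ).
No profitable deviation requires 4/(1−ρ) ≥ 11 + 2ρ/(1−ρ).
Multiplying by (1−ρ): 4 ≥ 11(1−ρ) + 2ρ = 11 − 9ρ.
So 9ρ ≥ 7, i.e. ρ ≥ 7/9.

7/9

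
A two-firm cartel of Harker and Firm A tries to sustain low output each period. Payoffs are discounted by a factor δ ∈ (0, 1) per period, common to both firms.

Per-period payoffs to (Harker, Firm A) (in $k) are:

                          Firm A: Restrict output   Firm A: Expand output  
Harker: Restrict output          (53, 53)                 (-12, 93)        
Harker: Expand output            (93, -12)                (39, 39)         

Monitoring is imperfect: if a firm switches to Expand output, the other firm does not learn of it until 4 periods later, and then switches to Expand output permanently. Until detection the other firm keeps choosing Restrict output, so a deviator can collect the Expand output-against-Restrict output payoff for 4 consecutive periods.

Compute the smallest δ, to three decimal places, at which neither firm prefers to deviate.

Deviating for the 4 undetected periods gains 93−53 = 40 per period over cooperation, then loses 53−39 = 14 per period forever once punishment starts.
Gain: 40(1 + δ + … + δ^3); loss: 14·δ^4/(1−δ).
No profitable deviation ⇔ 40(1−δ^4) ≤ 14·δ^4, i.e. δ^4 ≥ 40/(40+14) = 20/27.
Hence δ ≥ (20/27)^(1/4) ≈ 0.928.

0.928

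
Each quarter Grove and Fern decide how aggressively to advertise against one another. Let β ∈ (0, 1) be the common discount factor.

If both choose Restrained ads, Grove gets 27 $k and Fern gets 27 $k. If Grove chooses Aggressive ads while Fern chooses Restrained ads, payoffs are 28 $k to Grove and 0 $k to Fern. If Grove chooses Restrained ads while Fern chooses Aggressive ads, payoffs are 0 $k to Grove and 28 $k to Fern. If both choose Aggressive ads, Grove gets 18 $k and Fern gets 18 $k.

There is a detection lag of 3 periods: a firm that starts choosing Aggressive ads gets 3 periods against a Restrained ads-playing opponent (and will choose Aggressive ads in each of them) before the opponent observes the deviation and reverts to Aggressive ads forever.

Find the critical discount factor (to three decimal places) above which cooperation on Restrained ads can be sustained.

0.464

A deviator earns 28 for 3 periods, then 18 forever; cooperating earns 27 forever. Multiplying the IC by (1−β):
27 ≥ 28(1−β^3) + 18β^3, so 10·β^3 ≥ 1 and β^3 ≥ 1/10.
β ≥ (1/10)^(1/3) ≈ 0.464.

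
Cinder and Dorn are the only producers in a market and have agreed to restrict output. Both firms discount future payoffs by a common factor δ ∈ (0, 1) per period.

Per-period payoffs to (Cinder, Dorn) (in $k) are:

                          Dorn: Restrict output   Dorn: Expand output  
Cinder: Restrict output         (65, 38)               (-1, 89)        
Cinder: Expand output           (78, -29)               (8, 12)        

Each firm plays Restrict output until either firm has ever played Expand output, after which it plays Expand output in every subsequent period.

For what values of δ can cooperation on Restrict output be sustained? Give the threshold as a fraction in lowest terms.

Cinder: cooperation gives 65 each period; deviation gives 78 once then 8 forever.
  65/(1−δ) ≥ 78 + 8δ/(1−δ) ⇒ δ ≥ 13/70.
Dorn: cooperation gives 38 each period; deviation gives 89 once then 12 forever.
  δ ≥ 51/77.
Both must hold, so the binding constraint is Dorn's: δ ≥ 51/77.

51/77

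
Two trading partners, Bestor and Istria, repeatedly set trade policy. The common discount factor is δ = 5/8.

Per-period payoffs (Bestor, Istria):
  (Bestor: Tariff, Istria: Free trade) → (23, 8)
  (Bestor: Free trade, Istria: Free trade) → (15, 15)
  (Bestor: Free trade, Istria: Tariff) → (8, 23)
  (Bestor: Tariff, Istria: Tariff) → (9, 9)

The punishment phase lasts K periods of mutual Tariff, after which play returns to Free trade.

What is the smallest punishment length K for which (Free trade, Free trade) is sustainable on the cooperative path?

4

No profitable deviation requires (15−9)(δ+…+δ^K) ≥ 23−15, i.e. δ+…+δ^K ≥ 4/3 ≈ 1.3333.
With δ = 5/8, the partial sums are K=1: 0.6250, K=2: 1.0156, K=3: 1.2598, K=4: 1.4124.
K = 4 is the first length at which the sum reaches 1.3333.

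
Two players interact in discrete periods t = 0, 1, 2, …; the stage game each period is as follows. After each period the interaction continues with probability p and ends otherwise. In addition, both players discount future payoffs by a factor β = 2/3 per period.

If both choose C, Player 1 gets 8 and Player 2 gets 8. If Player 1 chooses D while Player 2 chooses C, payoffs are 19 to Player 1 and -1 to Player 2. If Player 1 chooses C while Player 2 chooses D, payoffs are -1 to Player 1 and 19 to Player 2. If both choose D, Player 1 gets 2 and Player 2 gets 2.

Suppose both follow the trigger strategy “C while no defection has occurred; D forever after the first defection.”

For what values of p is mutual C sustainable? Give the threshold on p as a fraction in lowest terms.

With continuation probability p and discount β, the effective per-period discount factor is βp.
Grim-trigger IC: βp ≥ (19−8)/(19−2) = 11/17.
So p ≥ (11/17)/(2/3) = 33/34.

33/34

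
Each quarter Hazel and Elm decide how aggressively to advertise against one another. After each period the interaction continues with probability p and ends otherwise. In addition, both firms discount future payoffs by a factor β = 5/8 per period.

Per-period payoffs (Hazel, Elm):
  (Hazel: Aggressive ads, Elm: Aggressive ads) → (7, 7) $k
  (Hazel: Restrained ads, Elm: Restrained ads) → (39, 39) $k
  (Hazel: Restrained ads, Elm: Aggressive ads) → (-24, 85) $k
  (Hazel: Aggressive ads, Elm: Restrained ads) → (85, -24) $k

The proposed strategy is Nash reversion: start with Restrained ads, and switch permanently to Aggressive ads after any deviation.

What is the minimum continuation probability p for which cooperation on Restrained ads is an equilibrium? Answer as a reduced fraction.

Expected continuation weight on next period's payoff is β·p = 5/8·p, which plays the role of the discount factor.
Cooperation requires 5/8·p ≥ (85−39)/(85−7) = 23/39, hence p ≥ 184/195.

184/195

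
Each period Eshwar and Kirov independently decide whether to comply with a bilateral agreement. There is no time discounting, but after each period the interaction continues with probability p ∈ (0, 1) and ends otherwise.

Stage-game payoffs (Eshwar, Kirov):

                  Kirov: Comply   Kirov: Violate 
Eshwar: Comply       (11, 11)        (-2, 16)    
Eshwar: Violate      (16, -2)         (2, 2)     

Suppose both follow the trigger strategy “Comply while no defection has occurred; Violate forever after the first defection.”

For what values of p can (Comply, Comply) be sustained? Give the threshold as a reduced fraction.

5/14

With no time discounting, the continuation probability p plays the role of the discount factor.
Grim-trigger IC: 11/(1−p) ≥ 16 + 2p/(1−p) ⇒ p ≥ (16−11)/(16−2) = 5/14.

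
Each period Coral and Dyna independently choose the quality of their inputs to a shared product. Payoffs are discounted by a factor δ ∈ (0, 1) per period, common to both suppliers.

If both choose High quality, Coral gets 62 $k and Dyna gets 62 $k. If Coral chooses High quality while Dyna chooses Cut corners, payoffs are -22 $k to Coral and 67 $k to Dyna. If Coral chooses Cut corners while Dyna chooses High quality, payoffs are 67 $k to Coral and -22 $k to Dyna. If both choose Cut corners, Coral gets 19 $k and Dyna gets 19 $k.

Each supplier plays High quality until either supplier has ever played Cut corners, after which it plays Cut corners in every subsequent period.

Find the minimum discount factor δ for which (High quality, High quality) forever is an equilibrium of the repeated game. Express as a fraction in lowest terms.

62/(1−δ) ≥ 67 + 19δ/(1−δ)
62 ≥ 67 − 48δ
δ ≥ 5/48.

5/48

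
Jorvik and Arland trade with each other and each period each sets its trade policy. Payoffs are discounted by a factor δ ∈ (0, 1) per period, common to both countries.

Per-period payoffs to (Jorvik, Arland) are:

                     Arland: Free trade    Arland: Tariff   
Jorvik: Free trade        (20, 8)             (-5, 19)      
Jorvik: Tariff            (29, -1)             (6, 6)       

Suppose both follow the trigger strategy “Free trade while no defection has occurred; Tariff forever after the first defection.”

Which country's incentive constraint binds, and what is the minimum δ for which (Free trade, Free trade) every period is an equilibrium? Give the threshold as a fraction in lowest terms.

Arland; δ ≥ 11/13

Jorvik's threshold: (29−20)/(29−6) = 9/23.
Arland's threshold: (19−8)/(19−6) = 11/13.
9/23 < 11/13, so Arland binds and δ* = 11/13.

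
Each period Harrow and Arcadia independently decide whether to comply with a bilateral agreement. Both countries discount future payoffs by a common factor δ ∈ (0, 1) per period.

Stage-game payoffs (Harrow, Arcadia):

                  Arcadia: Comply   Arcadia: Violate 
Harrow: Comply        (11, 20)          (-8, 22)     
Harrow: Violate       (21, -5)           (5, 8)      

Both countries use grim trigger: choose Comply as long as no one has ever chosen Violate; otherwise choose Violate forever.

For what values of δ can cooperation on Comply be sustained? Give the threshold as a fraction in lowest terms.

5/8

Harrow's threshold: (21−11)/(21−5) = 5/8.
Arcadia's threshold: (22−20)/(22−8) = 1/7.
5/8 > 1/7, so Harrow binds and δ* = 5/8.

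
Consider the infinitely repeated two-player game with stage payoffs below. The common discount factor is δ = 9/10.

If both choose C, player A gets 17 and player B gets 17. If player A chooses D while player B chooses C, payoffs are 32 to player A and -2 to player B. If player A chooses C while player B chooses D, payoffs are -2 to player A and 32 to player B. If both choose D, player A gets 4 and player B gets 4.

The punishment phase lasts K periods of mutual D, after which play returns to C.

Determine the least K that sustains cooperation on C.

2

IC: δ(1−δ^K)/(1−δ) ≥ (32−17)/(17−4) = 15/13.
With δ = 9/10: need 1 − δ^K ≥ 15/13·(1−9/10)/(9/10), i.e. δ^K ≤ 0.8718.
Since (9/10)^1 = 0.9000 and (9/10)^2 = 0.8100, the smallest such K is 2.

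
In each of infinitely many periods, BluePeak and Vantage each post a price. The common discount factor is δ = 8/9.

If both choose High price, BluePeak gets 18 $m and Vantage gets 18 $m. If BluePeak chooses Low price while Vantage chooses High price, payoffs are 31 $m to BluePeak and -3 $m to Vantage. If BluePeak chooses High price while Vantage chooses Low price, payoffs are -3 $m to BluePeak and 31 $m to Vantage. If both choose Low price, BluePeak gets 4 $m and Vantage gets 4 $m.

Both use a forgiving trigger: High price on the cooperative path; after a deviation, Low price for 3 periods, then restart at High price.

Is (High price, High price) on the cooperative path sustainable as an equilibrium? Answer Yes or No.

Yes

A one-shot deviation gives 31 now, then 4 for 3 periods, then back to 18.
Gain from deviating: (31−18) today; loss: (18−4) in each of the next 3 periods.
No-deviation condition: (18−4)(δ+…+δ^3) ≥ 31−18, i.e. δ+…+δ^3 ≥ 13/14.
At δ = 8/9: δ+…+δ^3 = 2.3813 ≥ 0.9286.
So cooperation is sustainable.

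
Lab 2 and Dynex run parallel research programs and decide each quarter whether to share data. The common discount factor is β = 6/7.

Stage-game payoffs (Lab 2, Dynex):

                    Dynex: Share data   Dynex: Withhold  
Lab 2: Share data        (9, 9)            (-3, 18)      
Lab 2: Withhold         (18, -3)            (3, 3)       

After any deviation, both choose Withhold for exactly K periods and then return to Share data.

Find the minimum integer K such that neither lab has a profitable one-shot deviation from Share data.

IC: β(1−β^K)/(1−β) ≥ (18−9)/(9−3) = 3/2.
With β = 6/7: need 1 − β^K ≥ 3/2·(1−6/7)/(6/7), i.e. β^K ≤ 0.7500.
Since (6/7)^1 = 0.8571 and (6/7)^2 = 0.7347, the smallest such K is 2.

2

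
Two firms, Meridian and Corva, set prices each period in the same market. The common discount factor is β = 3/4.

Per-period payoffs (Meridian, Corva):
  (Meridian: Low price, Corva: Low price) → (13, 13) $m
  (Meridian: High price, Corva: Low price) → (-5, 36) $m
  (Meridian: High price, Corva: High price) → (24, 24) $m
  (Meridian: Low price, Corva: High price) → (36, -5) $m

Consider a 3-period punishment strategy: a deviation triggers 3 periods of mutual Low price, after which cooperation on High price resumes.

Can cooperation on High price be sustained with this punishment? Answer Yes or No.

Yes

A one-shot deviation gives 36 now, then 13 for 3 periods, then back to 24.
Gain from deviating: (36−24) today; loss: (24−13) in each of the next 3 periods.
No-deviation condition: (24−13)(β+…+β^3) ≥ 36−24, i.e. β+…+β^3 ≥ 12/11.
At β = 3/4: β+…+β^3 = 1.7344 ≥ 1.0909.
So cooperation is sustainable.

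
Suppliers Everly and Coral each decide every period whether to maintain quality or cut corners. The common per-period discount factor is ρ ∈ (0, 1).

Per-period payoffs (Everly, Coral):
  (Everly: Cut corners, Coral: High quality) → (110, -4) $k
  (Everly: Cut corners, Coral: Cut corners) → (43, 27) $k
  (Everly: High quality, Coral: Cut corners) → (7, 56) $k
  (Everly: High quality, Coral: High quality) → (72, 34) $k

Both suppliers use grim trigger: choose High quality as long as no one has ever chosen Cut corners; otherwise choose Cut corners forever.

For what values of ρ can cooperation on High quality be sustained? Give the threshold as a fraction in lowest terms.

Everly's threshold: (110−72)/(110−43) = 38/67.
Coral's threshold: (56−34)/(56−27) = 22/29.
38/67 < 22/29, so Coral binds and ρ* = 22/29.

22/29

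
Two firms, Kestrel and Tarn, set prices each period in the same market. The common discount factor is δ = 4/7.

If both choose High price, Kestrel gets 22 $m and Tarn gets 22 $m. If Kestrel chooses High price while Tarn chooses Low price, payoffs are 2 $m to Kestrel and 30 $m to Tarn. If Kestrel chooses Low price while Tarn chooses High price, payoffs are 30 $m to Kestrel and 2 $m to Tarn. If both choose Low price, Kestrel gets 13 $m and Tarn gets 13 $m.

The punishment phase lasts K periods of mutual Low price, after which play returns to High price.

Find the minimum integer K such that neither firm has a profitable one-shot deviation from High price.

2

Need Σ_{k=1}^{K} δ^k ≥ (30−22)/(22−13) = 0.8889 at δ = 4/7.
At K = 1 the sum is 0.5714 < 0.8889; at K = 2 it is 0.8980 ≥ 0.8889.
So the minimum punishment length is K = 2.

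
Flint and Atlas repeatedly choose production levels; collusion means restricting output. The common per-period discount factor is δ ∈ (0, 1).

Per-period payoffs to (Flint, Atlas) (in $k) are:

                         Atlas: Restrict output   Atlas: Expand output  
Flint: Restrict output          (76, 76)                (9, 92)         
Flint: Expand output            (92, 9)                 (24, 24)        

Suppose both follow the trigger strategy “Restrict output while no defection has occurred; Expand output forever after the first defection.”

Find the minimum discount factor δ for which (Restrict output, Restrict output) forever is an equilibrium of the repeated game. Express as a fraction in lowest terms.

One-period gain from deviating is 92 − 76 = 16. The loss is 76 − 24 = 52 in every subsequent period, with present value 52·δ/(1−δ).
Deviation is unprofitable when 52·δ/(1−δ) ≥ 16, i.e. δ/(1−δ) ≥ 4/13.
Equivalently δ ≥ 16/(16+52) = 4/17.

4/17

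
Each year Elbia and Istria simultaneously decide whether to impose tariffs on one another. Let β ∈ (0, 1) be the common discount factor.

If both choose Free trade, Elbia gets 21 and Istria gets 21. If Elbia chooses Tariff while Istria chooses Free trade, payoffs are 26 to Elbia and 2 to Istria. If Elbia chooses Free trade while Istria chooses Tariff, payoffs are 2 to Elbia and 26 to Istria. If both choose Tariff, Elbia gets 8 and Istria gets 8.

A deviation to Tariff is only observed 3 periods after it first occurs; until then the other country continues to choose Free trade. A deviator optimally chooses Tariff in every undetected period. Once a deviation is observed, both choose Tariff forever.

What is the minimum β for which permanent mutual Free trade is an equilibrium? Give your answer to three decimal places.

0.652

Deviating for the 3 undetected periods gains 26−21 = 5 per period over cooperation, then loses 21−8 = 13 per period forever once punishment starts.
Gain: 5(1 + β + … + β^2); loss: 13·β^3/(1−β).
No profitable deviation ⇔ 5(1−β^3) ≤ 13·β^3, i.e. β^3 ≥ 5/(5+13) = 5/18.
Hence β ≥ (5/18)^(1/3) ≈ 0.652.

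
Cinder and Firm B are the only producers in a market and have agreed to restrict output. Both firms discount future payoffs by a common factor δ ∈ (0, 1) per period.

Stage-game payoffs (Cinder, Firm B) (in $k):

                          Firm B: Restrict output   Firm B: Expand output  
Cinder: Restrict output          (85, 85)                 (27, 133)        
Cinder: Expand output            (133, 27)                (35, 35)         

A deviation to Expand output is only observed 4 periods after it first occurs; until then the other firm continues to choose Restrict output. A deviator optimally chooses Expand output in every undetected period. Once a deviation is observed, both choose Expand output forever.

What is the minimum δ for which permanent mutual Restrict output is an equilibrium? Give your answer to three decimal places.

A deviator earns 133 for 4 periods, then 35 forever; cooperating earns 85 forever. Multiplying the IC by (1−δ):
85 ≥ 133(1−δ^4) + 35δ^4, so 98·δ^4 ≥ 48 and δ^4 ≥ 24/49.
δ ≥ (24/49)^(1/4) ≈ 0.837.

0.837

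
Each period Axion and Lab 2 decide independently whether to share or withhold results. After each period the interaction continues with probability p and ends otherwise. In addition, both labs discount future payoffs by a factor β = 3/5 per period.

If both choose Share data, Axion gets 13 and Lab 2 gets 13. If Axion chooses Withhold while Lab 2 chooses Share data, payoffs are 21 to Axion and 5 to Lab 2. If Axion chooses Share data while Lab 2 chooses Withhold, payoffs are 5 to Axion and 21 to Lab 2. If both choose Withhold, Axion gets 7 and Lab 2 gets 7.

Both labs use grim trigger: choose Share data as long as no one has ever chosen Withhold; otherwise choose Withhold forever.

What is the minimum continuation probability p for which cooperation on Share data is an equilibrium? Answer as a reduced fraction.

With continuation probability p and discount β, the effective per-period discount factor is βp.
Grim-trigger IC: βp ≥ (21−13)/(21−7) = 4/7.
So p ≥ (4/7)/(3/5) = 20/21.

20/21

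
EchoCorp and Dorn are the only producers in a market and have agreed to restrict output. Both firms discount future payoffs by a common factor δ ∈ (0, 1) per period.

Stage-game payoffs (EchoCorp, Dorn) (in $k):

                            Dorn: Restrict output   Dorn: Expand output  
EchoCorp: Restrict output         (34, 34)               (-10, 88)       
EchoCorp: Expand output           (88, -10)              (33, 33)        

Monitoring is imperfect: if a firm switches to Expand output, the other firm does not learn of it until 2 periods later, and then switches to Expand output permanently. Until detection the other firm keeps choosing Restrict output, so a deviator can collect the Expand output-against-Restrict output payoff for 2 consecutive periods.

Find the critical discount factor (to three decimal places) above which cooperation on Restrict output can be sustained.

0.991

Deviating for the 2 undetected periods gains 88−34 = 54 per period over cooperation, then loses 34−33 = 1 per period forever once punishment starts.
Gain: 54(1 + δ + … + δ^1); loss: 1·δ^2/(1−δ).
No profitable deviation ⇔ 54(1−δ^2) ≤ 1·δ^2, i.e. δ^2 ≥ 54/(54+1) = 54/55.
Hence δ ≥ (54/55)^(1/2) ≈ 0.991.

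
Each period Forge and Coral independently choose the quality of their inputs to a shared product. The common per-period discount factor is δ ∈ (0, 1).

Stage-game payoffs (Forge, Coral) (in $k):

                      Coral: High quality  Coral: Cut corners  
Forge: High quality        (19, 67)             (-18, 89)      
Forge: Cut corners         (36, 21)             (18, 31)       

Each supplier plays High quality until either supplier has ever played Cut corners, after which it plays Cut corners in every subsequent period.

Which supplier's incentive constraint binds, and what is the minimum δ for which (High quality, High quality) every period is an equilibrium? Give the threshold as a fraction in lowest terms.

Forge; δ ≥ 17/18

Forge: cooperation gives 19 each period; deviation gives 36 once then 18 forever.
  19/(1−δ) ≥ 36 + 18δ/(1−δ) ⇒ δ ≥ 17/18.
Coral: cooperation gives 67 each period; deviation gives 89 once then 31 forever.
  δ ≥ 22/58 = 11/29.
Both must hold, so the binding constraint is Forge's: δ ≥ 17/18.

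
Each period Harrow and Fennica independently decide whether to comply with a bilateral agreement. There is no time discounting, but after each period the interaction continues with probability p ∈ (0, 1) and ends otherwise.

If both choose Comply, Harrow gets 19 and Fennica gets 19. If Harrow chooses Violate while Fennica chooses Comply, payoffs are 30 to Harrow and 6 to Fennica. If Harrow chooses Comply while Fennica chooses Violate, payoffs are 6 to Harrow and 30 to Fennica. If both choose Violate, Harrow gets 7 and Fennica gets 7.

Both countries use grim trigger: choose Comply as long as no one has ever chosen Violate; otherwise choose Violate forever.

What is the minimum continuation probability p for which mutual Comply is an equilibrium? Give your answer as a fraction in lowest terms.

11/23

With no time discounting, the continuation probability p plays the role of the discount factor.
Grim-trigger IC: 19/(1−p) ≥ 30 + 7p/(1−p) ⇒ p ≥ (30−19)/(30−7) = 11/23.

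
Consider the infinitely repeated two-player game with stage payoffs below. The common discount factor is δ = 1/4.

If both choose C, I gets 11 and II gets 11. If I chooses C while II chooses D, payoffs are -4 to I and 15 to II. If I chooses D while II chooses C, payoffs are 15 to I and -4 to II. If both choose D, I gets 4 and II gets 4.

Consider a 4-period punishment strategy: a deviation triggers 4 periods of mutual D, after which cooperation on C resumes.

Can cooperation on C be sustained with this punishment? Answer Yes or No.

No

IC: δ+…+δ^4 ≥ (15−11)/(11−4) = 4/7.
At δ = 1/4: partial sum = 0.3320 < 0.5714. Cooperation not sustainable.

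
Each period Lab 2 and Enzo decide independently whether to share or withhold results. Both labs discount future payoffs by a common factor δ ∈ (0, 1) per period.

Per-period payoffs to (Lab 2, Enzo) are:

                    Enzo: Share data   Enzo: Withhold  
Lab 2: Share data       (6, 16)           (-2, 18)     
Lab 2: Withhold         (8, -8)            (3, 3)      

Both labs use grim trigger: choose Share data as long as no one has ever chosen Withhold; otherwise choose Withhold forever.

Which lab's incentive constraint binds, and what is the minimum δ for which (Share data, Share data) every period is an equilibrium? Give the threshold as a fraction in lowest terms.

Lab 2's threshold: (8−6)/(8−3) = 2/5.
Enzo's threshold: (18−16)/(18−3) = 2/15.
2/5 > 2/15, so Lab 2 binds and δ* = 2/5.

Lab 2; δ ≥ 2/5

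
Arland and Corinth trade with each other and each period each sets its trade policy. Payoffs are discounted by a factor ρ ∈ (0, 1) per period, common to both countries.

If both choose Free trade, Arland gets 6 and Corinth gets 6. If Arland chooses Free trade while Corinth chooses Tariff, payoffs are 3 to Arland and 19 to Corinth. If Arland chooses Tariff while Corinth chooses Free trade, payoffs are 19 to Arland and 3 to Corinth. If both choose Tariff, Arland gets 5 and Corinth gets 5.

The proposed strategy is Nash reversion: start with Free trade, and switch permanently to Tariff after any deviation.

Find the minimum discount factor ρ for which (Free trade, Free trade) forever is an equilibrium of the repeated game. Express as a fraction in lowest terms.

13/14

Under grim trigger the critical discount factor is (T−C)/(T−P) with T = 19, C = 6, P = 5.
ρ* = (19−6)/(19−5) = 13/14.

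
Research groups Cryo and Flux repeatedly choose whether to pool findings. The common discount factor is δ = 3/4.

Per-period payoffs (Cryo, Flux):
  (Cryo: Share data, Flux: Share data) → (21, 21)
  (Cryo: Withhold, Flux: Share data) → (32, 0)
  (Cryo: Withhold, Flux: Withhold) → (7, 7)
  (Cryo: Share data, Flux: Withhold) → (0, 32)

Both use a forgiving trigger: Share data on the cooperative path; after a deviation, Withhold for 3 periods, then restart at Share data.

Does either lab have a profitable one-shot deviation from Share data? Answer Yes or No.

Comparing payoff streams over the 4 periods until play realigns: cooperate → 21(1+δ+…+δ^3); deviate → 32 + 7(δ+…+δ^3).
Cooperation is sustained iff (21−7)(δ+…+δ^3) ≥ 32−21.
δ+…+δ^3 = 3/4·(1−(3/4)^3)/(1−3/4) = 1.7344, and (32−21)/(21−7) = 0.7857.
1.7344 ≥ 0.7857, so cooperation is sustainable.

No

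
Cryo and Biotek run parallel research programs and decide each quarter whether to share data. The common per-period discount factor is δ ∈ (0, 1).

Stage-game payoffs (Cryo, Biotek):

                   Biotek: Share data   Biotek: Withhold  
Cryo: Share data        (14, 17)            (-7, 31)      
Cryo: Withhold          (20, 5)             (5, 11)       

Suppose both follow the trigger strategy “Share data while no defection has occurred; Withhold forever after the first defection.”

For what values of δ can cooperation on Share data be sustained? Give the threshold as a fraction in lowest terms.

7/10

Cryo's threshold: (20−14)/(20−5) = 2/5.
Biotek's threshold: (31−17)/(31−11) = 7/10.
2/5 < 7/10, so Biotek binds and δ* = 7/10.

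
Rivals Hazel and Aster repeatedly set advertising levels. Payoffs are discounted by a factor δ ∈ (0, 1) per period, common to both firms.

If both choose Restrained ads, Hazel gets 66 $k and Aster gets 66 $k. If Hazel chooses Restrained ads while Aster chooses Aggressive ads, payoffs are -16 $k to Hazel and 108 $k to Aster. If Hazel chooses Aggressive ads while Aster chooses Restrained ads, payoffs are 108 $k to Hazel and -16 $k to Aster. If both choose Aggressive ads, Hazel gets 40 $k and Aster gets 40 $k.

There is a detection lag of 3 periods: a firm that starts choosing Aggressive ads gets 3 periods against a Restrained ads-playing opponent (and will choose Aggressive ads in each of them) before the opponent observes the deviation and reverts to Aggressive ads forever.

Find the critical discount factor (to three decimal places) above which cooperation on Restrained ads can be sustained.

0.852

The best deviation is to choose Aggressive ads for all 3 undetected periods, earning 108 each, then 40 forever once detected.
Deviation value: 108(1−δ^3)/(1−δ) + 40δ^3/(1−δ); cooperation value: 66/(1−δ).
IC: 66 ≥ 108(1−δ^3) + 40δ^3 = 108 − 68δ^3.
So δ^3 ≥ 42/68 = 21/34, giving δ ≥ (21/34)^(1/3) ≈ 0.852.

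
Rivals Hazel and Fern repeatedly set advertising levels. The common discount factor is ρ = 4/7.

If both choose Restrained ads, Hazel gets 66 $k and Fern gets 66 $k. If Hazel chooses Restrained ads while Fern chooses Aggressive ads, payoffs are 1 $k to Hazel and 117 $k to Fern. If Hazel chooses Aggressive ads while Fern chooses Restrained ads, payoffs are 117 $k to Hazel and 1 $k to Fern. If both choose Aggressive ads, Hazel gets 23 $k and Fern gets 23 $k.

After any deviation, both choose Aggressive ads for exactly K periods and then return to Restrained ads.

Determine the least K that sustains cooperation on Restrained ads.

4

No profitable deviation requires (66−23)(ρ+…+ρ^K) ≥ 117−66, i.e. ρ+…+ρ^K ≥ 51/43 ≈ 1.1860.
With ρ = 4/7, the partial sums are K=1: 0.5714, K=2: 0.8980, K=3: 1.0845, K=4: 1.1912.
K = 4 is the first length at which the sum reaches 1.1860.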